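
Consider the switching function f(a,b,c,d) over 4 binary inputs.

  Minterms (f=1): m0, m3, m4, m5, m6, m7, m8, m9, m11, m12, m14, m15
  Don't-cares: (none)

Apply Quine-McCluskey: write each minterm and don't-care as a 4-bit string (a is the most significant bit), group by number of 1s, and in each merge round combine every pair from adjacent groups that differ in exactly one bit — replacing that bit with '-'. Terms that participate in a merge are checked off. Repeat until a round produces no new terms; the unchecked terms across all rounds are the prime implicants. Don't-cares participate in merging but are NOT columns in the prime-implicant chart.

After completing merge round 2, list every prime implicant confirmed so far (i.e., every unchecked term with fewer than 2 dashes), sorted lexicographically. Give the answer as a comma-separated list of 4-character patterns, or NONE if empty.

Round 0: 0000✓ 0011✓ 0100✓ 0101✓ 0110✓ 0111✓ 1000✓ 1001✓ 1011✓ 1100✓ 1110✓ 1111✓
Round 1: -000✓ -011✓ -100✓ -110✓ -111✓ 0-00✓ 0-11✓ 01-0✓ 01-1✓ 010-✓ 011-✓ 1-00✓ 1-11✓ 10-1 100- 11-0✓ 111-✓
Round 2: --00 --11 -1-0 -11- 01--
PIs = {--00, --11, -1-0, -11-, 01--, 10-1, 100-}

10-1, 100-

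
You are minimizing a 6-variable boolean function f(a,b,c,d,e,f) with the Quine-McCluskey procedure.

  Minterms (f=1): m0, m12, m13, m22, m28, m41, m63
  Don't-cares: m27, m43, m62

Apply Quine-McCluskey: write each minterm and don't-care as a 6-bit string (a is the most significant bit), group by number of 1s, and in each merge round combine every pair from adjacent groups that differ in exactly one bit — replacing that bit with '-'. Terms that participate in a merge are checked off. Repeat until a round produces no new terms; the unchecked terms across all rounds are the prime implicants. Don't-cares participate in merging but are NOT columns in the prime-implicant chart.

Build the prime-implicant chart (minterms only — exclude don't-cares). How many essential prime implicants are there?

Round 0: 000000 001100✓ 001101✓ 010110 011011 011100✓ 101001✓ 101011✓ 111110✓ 111111✓
Round 1: 0-1100 00110- 1010-1 11111-
PIs = {0-1100, 000000, 00110-, 010110, 011011, 1010-1, 11111-}
Coverage chart:
  m0: 000000 ←essential
  m12: 0-1100,00110-
  m13: 00110- ←essential
  m22: 010110 ←essential
  m28: 0-1100 ←essential
  m41: 1010-1 ←essential
  m63: 11111- ←essential
Essential: 0-1100, 000000, 00110-, 010110, 1010-1, 11111-

6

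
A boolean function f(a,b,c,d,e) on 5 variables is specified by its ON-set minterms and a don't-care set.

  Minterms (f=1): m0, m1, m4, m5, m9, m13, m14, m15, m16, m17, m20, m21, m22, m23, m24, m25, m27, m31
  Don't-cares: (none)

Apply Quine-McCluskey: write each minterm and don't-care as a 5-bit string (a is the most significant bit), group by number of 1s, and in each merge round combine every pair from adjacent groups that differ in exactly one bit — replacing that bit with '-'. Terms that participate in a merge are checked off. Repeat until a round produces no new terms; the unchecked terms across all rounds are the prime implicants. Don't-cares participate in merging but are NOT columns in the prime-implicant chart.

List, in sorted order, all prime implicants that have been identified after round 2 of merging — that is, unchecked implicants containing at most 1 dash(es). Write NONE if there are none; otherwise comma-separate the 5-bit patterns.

size-2^0 implicants → 00000(✓)  00001(✓)  00100(✓)  00101(✓)  01001(✓)  01101(✓)  01110(✓)  01111(✓)  10000(✓)  10001(✓)  10100(✓)  10101(✓)  10110(✓)  10111(✓)  11000(✓)  11001(✓)  11011(✓)  11111(✓)
size-2^1 implicants → -0000(✓)  -0001(✓)  -0100(✓)  -0101(✓)  -1001(✓)  -1111  0-001(✓)  0-101(✓)  00-00(✓)  00-01(✓)  0000-(✓)  0010-(✓)  01-01(✓)  011-1  0111-  1-000(✓)  1-001(✓)  1-111  10-00(✓)  10-01(✓)  1000-(✓)  101-0(✓)  101-1(✓)  1010-(✓)  1011-(✓)  11-11  110-1  1100-(✓)
size-2^2 implicants → --001  -0-00(✓)  -0-01(✓)  -000-(✓)  -010-(✓)  0--01  00-0-(✓)  1-00-  10-0-(✓)  101--
size-2^3 implicants → -0-0-
Unchecked terms (primes): --001, -0-0-, -1111, 0--01, 011-1, 0111-, 1-00-, 1-111, 101--, 11-11, 110-1

-1111, 011-1, 0111-, 1-111, 11-11, 110-1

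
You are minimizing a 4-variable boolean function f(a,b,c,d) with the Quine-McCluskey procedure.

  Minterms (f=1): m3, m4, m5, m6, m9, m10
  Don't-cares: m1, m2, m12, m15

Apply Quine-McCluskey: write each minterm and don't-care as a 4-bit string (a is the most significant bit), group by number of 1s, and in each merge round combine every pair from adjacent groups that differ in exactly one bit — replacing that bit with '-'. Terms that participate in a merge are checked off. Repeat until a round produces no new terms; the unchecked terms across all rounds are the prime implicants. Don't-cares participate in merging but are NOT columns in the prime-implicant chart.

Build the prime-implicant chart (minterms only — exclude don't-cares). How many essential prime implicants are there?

size-2^0 implicants → 0001(✓)  0010(✓)  0011(✓)  0100(✓)  0101(✓)  0110(✓)  1001(✓)  1010(✓)  1100(✓)  1111
size-2^1 implicants → -001  -010  -100  0-01  0-10  00-1  001-  01-0  010-
Unchecked terms (primes): -001, -010, -100, 0-01, 0-10, 00-1, 001-, 01-0, 010-, 1111
Minterm coverage:
  m3 ⊆ 00-1,001-
  m4 ⊆ -100,01-0,010-
  m5 ⊆ 0-01,010-
  m6 ⊆ 0-10,01-0
  m9 ⊆ -001 [E]
  m10 ⊆ -010 [E]
E = {-001, -010}

2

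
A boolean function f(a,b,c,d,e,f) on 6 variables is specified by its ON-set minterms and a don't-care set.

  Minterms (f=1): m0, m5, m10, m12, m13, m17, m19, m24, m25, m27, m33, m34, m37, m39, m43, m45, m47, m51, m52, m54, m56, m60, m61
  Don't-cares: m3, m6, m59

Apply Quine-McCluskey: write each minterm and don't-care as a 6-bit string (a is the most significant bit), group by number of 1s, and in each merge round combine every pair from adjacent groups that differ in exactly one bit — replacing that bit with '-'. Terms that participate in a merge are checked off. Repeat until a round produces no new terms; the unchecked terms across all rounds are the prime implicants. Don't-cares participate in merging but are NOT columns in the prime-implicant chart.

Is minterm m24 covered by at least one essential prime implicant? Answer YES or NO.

NO

[col 0] 000000, 000011*, 000101*, 000110, 001010, 001100*, 001101*, 010001*, 010011*, 011000*, 011001*, 011011*, 100001*, 100010, 100101*, 100111*, 101011*, 101101*, 101111*, 110011*, 110100*, 110110*, 111000*, 111011*, 111100*, 111101*
[col 1] -00101*, -01101*, -10011*, -11000, -11011*, 0-0011, 00-101*, 00110-, 01-001*, 01-011*, 0100-1*, 0110-1*, 01100-, 1-1011, 1-1101, 10-101*, 10-111*, 100-01, 1001-1*, 101-11, 1011-1*, 11-011*, 11-100, 1101-0, 111-00, 11110-
[col 2] -0-101, -1-011, 01-0-1, 10-1-1
Prime implicants: -0-101, -1-011, -11000, 0-0011, 000000, 000110, 001010, 00110-, 01-0-1, 01100-, 1-1011, 1-1101, 10-1-1, 100-01, 100010, 101-11, 11-100, 1101-0, 111-00, 11110-
PI chart (minterm → PIs covering it):
  0 | 000000  (sole → essential)
  5 | -0-101  (sole → essential)
  10 | 001010  (sole → essential)
  12 | 00110-  (sole → essential)
  13 | -0-101,00110-
  17 | 01-0-1  (sole → essential)
  19 | -1-011,0-0011,01-0-1
  24 | -11000,01100-
  25 | 01-0-1,01100-
  27 | -1-011,01-0-1
  33 | 100-01  (sole → essential)
  34 | 100010  (sole → essential)
  37 | -0-101,10-1-1,100-01
  39 | 10-1-1  (sole → essential)
  43 | 1-1011,101-11
  45 | -0-101,1-1101,10-1-1
  47 | 10-1-1,101-11
  51 | -1-011  (sole → essential)
  52 | 11-100,1101-0
  54 | 1101-0  (sole → essential)
  56 | -11000,111-00
  60 | 11-100,111-00,11110-
  61 | 1-1101,11110-
Essential prime implicants: -0-101, -1-011, 000000, 001010, 00110-, 01-0-1, 10-1-1, 100-01, 100010, 1101-0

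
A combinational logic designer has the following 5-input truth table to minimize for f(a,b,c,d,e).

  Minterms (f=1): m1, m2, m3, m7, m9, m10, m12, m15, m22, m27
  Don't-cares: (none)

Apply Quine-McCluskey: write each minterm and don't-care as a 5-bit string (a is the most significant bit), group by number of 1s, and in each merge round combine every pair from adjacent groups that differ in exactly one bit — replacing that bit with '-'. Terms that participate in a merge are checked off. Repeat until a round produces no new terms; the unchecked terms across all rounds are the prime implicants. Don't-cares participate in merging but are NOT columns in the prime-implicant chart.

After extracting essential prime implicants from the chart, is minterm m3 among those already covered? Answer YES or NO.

NO

[col 0] 00001*, 00010*, 00011*, 00111*, 01001*, 01010*, 01100, 01111*, 10110, 11011
[col 1] 0-001, 0-010, 0-111, 00-11, 000-1, 0001-
Prime implicants: 0-001, 0-010, 0-111, 00-11, 000-1, 0001-, 01100, 10110, 11011
PI chart (minterm → PIs covering it):
  1 | 0-001,000-1
  2 | 0-010,0001-
  3 | 00-11,000-1,0001-
  7 | 0-111,00-11
  9 | 0-001  (sole → essential)
  10 | 0-010  (sole → essential)
  12 | 01100  (sole → essential)
  15 | 0-111  (sole → essential)
  22 | 10110  (sole → essential)
  27 | 11011  (sole → essential)
Essential prime implicants: 0-001, 0-010, 0-111, 01100, 10110, 11011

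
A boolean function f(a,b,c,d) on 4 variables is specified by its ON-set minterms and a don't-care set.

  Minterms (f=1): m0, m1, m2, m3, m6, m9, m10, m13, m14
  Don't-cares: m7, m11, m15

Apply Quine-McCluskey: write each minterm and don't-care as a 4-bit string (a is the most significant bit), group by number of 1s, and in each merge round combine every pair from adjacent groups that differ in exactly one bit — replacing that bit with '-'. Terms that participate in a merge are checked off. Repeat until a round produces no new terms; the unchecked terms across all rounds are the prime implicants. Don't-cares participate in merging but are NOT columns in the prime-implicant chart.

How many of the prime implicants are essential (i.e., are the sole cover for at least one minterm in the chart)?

3

size-2^0 implicants → 0000(✓)  0001(✓)  0010(✓)  0011(✓)  0110(✓)  0111(✓)  1001(✓)  1010(✓)  1011(✓)  1101(✓)  1110(✓)  1111(✓)
size-2^1 implicants → -001(✓)  -010(✓)  -011(✓)  -110(✓)  -111(✓)  0-10(✓)  0-11(✓)  00-0(✓)  00-1(✓)  000-(✓)  001-(✓)  011-(✓)  1-01(✓)  1-10(✓)  1-11(✓)  10-1(✓)  101-(✓)  11-1(✓)  111-(✓)
size-2^2 implicants → --10(✓)  --11(✓)  -0-1  -01-(✓)  -11-(✓)  0-1-(✓)  00--  1--1  1-1-(✓)
size-2^3 implicants → --1-
Unchecked terms (primes): --1-, -0-1, 00--, 1--1
Minterm coverage:
  m0 ⊆ 00-- [E]
  m1 ⊆ -0-1,00--
  m2 ⊆ --1-,00--
  m3 ⊆ --1-,-0-1,00--
  m6 ⊆ --1- [E]
  m9 ⊆ -0-1,1--1
  m10 ⊆ --1- [E]
  m13 ⊆ 1--1 [E]
  m14 ⊆ --1- [E]
E = {--1-, 00--, 1--1}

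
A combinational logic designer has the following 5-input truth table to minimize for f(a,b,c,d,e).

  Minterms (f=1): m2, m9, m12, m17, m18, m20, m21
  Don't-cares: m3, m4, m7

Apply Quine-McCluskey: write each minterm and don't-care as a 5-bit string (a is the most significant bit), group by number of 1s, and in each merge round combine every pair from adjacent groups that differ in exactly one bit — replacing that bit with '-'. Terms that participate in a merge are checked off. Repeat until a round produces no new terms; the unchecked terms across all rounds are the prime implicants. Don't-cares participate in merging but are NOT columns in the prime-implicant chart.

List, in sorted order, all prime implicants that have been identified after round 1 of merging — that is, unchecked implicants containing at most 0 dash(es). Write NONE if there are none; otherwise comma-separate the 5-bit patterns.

[col 0] 00010*, 00011*, 00100*, 00111*, 01001, 01100*, 10001*, 10010*, 10100*, 10101*
[col 1] -0010, -0100, 0-100, 00-11, 0001-, 10-01, 1010-
Prime implicants: -0010, -0100, 0-100, 00-11, 0001-, 01001, 10-01, 1010-

01001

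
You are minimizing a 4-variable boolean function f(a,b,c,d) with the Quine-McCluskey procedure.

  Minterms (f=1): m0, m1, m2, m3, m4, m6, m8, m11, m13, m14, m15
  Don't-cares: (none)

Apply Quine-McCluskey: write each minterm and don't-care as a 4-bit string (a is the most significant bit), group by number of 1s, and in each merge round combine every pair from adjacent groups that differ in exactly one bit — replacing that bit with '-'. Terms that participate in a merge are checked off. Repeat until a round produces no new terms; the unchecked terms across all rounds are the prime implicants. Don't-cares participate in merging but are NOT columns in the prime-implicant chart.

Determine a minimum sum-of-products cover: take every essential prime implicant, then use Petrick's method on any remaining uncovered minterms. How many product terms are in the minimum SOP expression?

6

Round 0: 0000✓ 0001✓ 0010✓ 0011✓ 0100✓ 0110✓ 1000✓ 1011✓ 1101✓ 1110✓ 1111✓
Round 1: -000 -011 -110 0-00✓ 0-10✓ 00-0✓ 00-1✓ 000-✓ 001-✓ 01-0✓ 1-11 11-1 111-
Round 2: 0--0 00--
PIs = {-000, -011, -110, 0--0, 00--, 1-11, 11-1, 111-}
Coverage chart:
  m0: -000,0--0,00--
  m1: 00-- ←essential
  m2: 0--0,00--
  m3: -011,00--
  m4: 0--0 ←essential
  m6: -110,0--0
  m8: -000 ←essential
  m11: -011,1-11
  m13: 11-1 ←essential
  m14: -110,111-
  m15: 1-11,11-1,111-
Essential: -000, 0--0, 00--, 11-1
Petrick residual → -011, -110
Min cover (6 terms): b'c'd' + b'cd + bcd' + a'd' + a'b' + abd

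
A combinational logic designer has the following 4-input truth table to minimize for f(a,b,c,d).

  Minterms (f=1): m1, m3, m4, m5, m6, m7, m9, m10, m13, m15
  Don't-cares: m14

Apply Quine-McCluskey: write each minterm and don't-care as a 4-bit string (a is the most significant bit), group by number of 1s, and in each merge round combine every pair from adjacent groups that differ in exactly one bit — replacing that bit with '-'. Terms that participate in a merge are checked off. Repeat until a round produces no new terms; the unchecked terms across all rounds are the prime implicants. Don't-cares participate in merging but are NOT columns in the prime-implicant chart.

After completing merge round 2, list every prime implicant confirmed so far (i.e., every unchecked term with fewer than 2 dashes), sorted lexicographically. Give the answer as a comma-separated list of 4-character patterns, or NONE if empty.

Round 0: 0001✓ 0011✓ 0100✓ 0101✓ 0110✓ 0111✓ 1001✓ 1010✓ 1101✓ 1110✓ 1111✓
Round 1: -001✓ -101✓ -110✓ -111✓ 0-01✓ 0-11✓ 00-1✓ 01-0✓ 01-1✓ 010-✓ 011-✓ 1-01✓ 1-10 11-1✓ 111-✓
Round 2: --01 -1-1 -11- 0--1 01--
PIs = {--01, -1-1, -11-, 0--1, 01--, 1-10}

1-10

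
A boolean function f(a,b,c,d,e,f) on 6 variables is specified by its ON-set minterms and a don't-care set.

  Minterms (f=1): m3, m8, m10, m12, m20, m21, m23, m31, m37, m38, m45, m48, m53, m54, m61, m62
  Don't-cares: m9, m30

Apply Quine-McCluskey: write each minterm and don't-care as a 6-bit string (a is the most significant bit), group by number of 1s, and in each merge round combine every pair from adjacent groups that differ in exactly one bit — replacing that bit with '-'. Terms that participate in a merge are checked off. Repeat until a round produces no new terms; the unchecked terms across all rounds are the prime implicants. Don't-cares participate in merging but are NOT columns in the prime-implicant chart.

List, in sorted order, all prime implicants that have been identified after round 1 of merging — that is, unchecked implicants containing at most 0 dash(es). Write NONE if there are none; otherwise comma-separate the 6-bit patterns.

000011, 110000

size-2^0 implicants → 000011  001000(✓)  001001(✓)  001010(✓)  001100(✓)  010100(✓)  010101(✓)  010111(✓)  011110(✓)  011111(✓)  100101(✓)  100110(✓)  101101(✓)  110000  110101(✓)  110110(✓)  111101(✓)  111110(✓)
size-2^1 implicants → -10101  -11110  001-00  0010-0  00100-  01-111  0101-1  01010-  01111-  1-0101(✓)  1-0110  1-1101(✓)  10-101(✓)  11-101(✓)  11-110
size-2^2 implicants → 1--101
Unchecked terms (primes): -10101, -11110, 000011, 001-00, 0010-0, 00100-, 01-111, 0101-1, 01010-, 01111-, 1--101, 1-0110, 11-110, 110000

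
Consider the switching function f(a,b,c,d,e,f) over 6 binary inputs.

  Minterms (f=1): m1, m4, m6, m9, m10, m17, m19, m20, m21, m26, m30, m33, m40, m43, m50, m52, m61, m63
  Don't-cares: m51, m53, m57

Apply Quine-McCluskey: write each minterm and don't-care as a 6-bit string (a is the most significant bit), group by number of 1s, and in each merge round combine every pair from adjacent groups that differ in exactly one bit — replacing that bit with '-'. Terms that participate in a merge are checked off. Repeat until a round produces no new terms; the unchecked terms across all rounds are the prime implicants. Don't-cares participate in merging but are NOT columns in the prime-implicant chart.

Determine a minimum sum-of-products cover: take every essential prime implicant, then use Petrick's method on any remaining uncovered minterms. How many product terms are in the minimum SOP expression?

[col 0] 000001*, 000100*, 000110*, 001001*, 001010*, 010001*, 010011*, 010100*, 010101*, 011010*, 011110*, 100001*, 101000, 101011, 110010*, 110011*, 110100*, 110101*, 111001*, 111101*, 111111*
[col 1] -00001, -10011, -10100*, -10101*, 0-0001, 0-0100, 0-1010, 00-001, 0001-0, 010-01, 0100-1, 01010-*, 011-10, 11-101, 11001-, 11010-*, 111-01, 1111-1
[col 2] -1010-
Prime implicants: -00001, -10011, -1010-, 0-0001, 0-0100, 0-1010, 00-001, 0001-0, 010-01, 0100-1, 011-10, 101000, 101011, 11-101, 11001-, 111-01, 1111-1
PI chart (minterm → PIs covering it):
  1 | -00001,0-0001,00-001
  4 | 0-0100,0001-0
  6 | 0001-0  (sole → essential)
  9 | 00-001  (sole → essential)
  10 | 0-1010  (sole → essential)
  17 | 0-0001,010-01,0100-1
  19 | -10011,0100-1
  20 | -1010-,0-0100
  21 | -1010-,010-01
  26 | 0-1010,011-10
  30 | 011-10  (sole → essential)
  33 | -00001  (sole → essential)
  40 | 101000  (sole → essential)
  43 | 101011  (sole → essential)
  50 | 11001-  (sole → essential)
  52 | -1010-  (sole → essential)
  61 | 11-101,111-01,1111-1
  63 | 1111-1  (sole → essential)
Essential prime implicants: -00001, -1010-, 0-1010, 00-001, 0001-0, 011-10, 101000, 101011, 11001-, 1111-1
Petrick residual → 0100-1
Minimum SOP uses 11 PIs: b'c'd'e'f + bc'de' + a'cd'ef' + a'b'd'e'f + a'b'c'df' + a'bc'd'f + a'bcef' + ab'cd'e'f' + ab'cd'ef + abc'd'e + abcdf

11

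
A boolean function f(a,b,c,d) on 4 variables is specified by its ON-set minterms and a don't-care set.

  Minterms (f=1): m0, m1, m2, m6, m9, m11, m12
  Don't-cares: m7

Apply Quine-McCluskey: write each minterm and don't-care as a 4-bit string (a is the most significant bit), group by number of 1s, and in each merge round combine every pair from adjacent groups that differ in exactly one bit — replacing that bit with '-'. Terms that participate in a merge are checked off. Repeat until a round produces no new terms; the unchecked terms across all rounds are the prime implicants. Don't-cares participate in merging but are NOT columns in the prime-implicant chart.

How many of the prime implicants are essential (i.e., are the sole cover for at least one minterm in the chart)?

2

size-2^0 implicants → 0000(✓)  0001(✓)  0010(✓)  0110(✓)  0111(✓)  1001(✓)  1011(✓)  1100
size-2^1 implicants → -001  0-10  00-0  000-  011-  10-1
Unchecked terms (primes): -001, 0-10, 00-0, 000-, 011-, 10-1, 1100
Minterm coverage:
  m0 ⊆ 00-0,000-
  m1 ⊆ -001,000-
  m2 ⊆ 0-10,00-0
  m6 ⊆ 0-10,011-
  m9 ⊆ -001,10-1
  m11 ⊆ 10-1 [E]
  m12 ⊆ 1100 [E]
E = {10-1, 1100}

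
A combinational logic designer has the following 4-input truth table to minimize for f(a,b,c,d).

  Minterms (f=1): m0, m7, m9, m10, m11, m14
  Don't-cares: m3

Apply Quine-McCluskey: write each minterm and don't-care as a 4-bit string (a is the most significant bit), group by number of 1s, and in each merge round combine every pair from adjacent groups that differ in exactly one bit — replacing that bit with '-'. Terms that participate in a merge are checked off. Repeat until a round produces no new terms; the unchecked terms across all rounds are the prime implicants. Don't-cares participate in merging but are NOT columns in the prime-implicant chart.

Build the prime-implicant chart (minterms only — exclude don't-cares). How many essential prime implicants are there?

Round 0: 0000 0011✓ 0111✓ 1001✓ 1010✓ 1011✓ 1110✓
Round 1: -011 0-11 1-10 10-1 101-
PIs = {-011, 0-11, 0000, 1-10, 10-1, 101-}
Coverage chart:
  m0: 0000 ←essential
  m7: 0-11 ←essential
  m9: 10-1 ←essential
  m10: 1-10,101-
  m11: -011,10-1,101-
  m14: 1-10 ←essential
Essential: 0-11, 0000, 1-10, 10-1

4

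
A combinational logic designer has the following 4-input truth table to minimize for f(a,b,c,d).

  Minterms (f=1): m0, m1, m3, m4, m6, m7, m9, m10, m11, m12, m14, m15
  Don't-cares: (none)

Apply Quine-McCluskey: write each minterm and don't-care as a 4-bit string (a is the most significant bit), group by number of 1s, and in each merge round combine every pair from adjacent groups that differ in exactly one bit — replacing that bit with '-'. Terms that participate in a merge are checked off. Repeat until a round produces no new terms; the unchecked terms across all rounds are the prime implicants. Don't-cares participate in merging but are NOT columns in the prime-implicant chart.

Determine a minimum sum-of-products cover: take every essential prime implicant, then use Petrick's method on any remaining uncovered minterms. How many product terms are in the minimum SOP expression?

5

size-2^0 implicants → 0000(✓)  0001(✓)  0011(✓)  0100(✓)  0110(✓)  0111(✓)  1001(✓)  1010(✓)  1011(✓)  1100(✓)  1110(✓)  1111(✓)
size-2^1 implicants → -001(✓)  -011(✓)  -100(✓)  -110(✓)  -111(✓)  0-00  0-11(✓)  00-1(✓)  000-  01-0(✓)  011-(✓)  1-10(✓)  1-11(✓)  10-1(✓)  101-(✓)  11-0(✓)  111-(✓)
size-2^2 implicants → --11  -0-1  -1-0  -11-  1-1-
Unchecked terms (primes): --11, -0-1, -1-0, -11-, 0-00, 000-, 1-1-
Minterm coverage:
  m0 ⊆ 0-00,000-
  m1 ⊆ -0-1,000-
  m3 ⊆ --11,-0-1
  m4 ⊆ -1-0,0-00
  m6 ⊆ -1-0,-11-
  m7 ⊆ --11,-11-
  m9 ⊆ -0-1 [E]
  m10 ⊆ 1-1- [E]
  m11 ⊆ --11,-0-1,1-1-
  m12 ⊆ -1-0 [E]
  m14 ⊆ -1-0,-11-,1-1-
  m15 ⊆ --11,-11-,1-1-
E = {-0-1, -1-0, 1-1-}
Petrick residual → --11, 0-00
Cover = cd + b'd + bd' + a'c'd' + ac  |cover|=5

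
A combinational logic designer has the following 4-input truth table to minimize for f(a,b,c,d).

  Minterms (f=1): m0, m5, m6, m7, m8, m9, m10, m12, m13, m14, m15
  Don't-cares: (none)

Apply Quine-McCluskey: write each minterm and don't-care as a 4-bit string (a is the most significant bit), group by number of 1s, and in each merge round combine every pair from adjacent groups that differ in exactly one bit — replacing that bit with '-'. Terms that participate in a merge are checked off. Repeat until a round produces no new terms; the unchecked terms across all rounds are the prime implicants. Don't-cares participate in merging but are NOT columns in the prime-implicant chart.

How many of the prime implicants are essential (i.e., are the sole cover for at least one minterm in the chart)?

Round 0: 0000✓ 0101✓ 0110✓ 0111✓ 1000✓ 1001✓ 1010✓ 1100✓ 1101✓ 1110✓ 1111✓
Round 1: -000 -101✓ -110✓ -111✓ 01-1✓ 011-✓ 1-00✓ 1-01✓ 1-10✓ 10-0✓ 100-✓ 11-0✓ 11-1✓ 110-✓ 111-✓
Round 2: -1-1 -11- 1--0 1-0- 11--
PIs = {-000, -1-1, -11-, 1--0, 1-0-, 11--}
Coverage chart:
  m0: -000 ←essential
  m5: -1-1 ←essential
  m6: -11- ←essential
  m7: -1-1,-11-
  m8: -000,1--0,1-0-
  m9: 1-0- ←essential
  m10: 1--0 ←essential
  m12: 1--0,1-0-,11--
  m13: -1-1,1-0-,11--
  m14: -11-,1--0,11--
  m15: -1-1,-11-,11--
Essential: -000, -1-1, -11-, 1--0, 1-0-

5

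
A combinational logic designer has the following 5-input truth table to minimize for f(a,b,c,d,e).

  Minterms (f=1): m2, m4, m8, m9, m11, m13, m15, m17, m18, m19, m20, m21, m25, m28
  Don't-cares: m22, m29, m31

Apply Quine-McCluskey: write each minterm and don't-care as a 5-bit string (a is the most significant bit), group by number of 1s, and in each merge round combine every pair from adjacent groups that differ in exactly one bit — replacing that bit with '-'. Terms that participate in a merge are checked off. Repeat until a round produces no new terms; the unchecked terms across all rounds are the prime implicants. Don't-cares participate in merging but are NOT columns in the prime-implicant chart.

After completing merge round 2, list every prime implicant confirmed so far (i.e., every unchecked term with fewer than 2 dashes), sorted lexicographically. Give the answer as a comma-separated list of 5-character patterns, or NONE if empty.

-0010, -0100, 0100-, 10-10, 100-1, 1001-, 101-0

[col 0] 00010*, 00100*, 01000*, 01001*, 01011*, 01101*, 01111*, 10001*, 10010*, 10011*, 10100*, 10101*, 10110*, 11001*, 11100*, 11101*, 11111*
[col 1] -0010, -0100, -1001*, -1101*, -1111*, 01-01*, 01-11*, 010-1*, 0100-, 011-1*, 1-001*, 1-100*, 1-101*, 10-01*, 10-10, 100-1, 1001-, 101-0, 1010-*, 11-01*, 111-1*, 1110-*
[col 2] -1-01, -11-1, 01--1, 1--01, 1-10-
Prime implicants: -0010, -0100, -1-01, -11-1, 01--1, 0100-, 1--01, 1-10-, 10-10, 100-1, 1001-, 101-0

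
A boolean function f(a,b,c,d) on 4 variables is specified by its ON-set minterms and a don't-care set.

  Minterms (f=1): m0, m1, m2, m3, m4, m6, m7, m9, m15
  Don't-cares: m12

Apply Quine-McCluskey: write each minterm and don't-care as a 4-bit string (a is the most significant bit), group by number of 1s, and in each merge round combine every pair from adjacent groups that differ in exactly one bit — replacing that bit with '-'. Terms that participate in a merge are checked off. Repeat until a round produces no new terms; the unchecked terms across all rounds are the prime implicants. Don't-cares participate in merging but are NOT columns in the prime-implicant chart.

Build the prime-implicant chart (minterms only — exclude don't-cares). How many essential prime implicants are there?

2

size-2^0 implicants → 0000(✓)  0001(✓)  0010(✓)  0011(✓)  0100(✓)  0110(✓)  0111(✓)  1001(✓)  1100(✓)  1111(✓)
size-2^1 implicants → -001  -100  -111  0-00(✓)  0-10(✓)  0-11(✓)  00-0(✓)  00-1(✓)  000-(✓)  001-(✓)  01-0(✓)  011-(✓)
size-2^2 implicants → 0--0  0-1-  00--
Unchecked terms (primes): -001, -100, -111, 0--0, 0-1-, 00--
Minterm coverage:
  m0 ⊆ 0--0,00--
  m1 ⊆ -001,00--
  m2 ⊆ 0--0,0-1-,00--
  m3 ⊆ 0-1-,00--
  m4 ⊆ -100,0--0
  m6 ⊆ 0--0,0-1-
  m7 ⊆ -111,0-1-
  m9 ⊆ -001 [E]
  m15 ⊆ -111 [E]
E = {-001, -111}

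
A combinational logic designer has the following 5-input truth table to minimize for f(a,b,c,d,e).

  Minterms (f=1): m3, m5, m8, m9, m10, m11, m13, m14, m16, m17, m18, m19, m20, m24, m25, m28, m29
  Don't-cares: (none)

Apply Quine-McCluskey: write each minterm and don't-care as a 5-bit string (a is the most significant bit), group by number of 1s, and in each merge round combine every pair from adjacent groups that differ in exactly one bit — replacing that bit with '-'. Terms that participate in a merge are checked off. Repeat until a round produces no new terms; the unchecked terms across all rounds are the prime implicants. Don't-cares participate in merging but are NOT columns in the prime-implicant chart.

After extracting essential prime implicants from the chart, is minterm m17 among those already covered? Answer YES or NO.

YES

[col 0] 00011*, 00101*, 01000*, 01001*, 01010*, 01011*, 01101*, 01110*, 10000*, 10001*, 10010*, 10011*, 10100*, 11000*, 11001*, 11100*, 11101*
[col 1] -0011, -1000*, -1001*, -1101*, 0-011, 0-101, 01-01*, 01-10, 010-0*, 010-1*, 0100-*, 0101-*, 1-000*, 1-001*, 1-100*, 10-00*, 100-0*, 100-1*, 1000-*, 1001-*, 11-00*, 11-01*, 1100-*, 1110-*
[col 2] -1-01, -100-, 010--, 1--00, 1-00-, 100--, 11-0-
Prime implicants: -0011, -1-01, -100-, 0-011, 0-101, 01-10, 010--, 1--00, 1-00-, 100--, 11-0-
PI chart (minterm → PIs covering it):
  3 | -0011,0-011
  5 | 0-101  (sole → essential)
  8 | -100-,010--
  9 | -1-01,-100-,010--
  10 | 01-10,010--
  11 | 0-011,010--
  13 | -1-01,0-101
  14 | 01-10  (sole → essential)
  16 | 1--00,1-00-,100--
  17 | 1-00-,100--
  18 | 100--  (sole → essential)
  19 | -0011,100--
  20 | 1--00  (sole → essential)
  24 | -100-,1--00,1-00-,11-0-
  25 | -1-01,-100-,1-00-,11-0-
  28 | 1--00,11-0-
  29 | -1-01,11-0-
Essential prime implicants: 0-101, 01-10, 1--00, 100--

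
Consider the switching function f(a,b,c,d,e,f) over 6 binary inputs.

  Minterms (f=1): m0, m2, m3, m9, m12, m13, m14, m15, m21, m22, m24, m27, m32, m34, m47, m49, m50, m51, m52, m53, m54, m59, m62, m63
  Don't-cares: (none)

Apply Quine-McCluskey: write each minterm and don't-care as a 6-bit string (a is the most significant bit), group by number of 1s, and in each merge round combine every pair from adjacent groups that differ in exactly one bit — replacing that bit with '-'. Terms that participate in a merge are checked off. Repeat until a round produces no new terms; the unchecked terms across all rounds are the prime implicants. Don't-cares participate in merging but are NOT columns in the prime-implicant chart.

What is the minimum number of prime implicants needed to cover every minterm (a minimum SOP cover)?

size-2^0 implicants → 000000(✓)  000010(✓)  000011(✓)  001001(✓)  001100(✓)  001101(✓)  001110(✓)  001111(✓)  010101(✓)  010110(✓)  011000  011011(✓)  100000(✓)  100010(✓)  101111(✓)  110001(✓)  110010(✓)  110011(✓)  110100(✓)  110101(✓)  110110(✓)  111011(✓)  111110(✓)  111111(✓)
size-2^1 implicants → -00000(✓)  -00010(✓)  -01111  -10101  -10110  -11011  0000-0(✓)  00001-  001-01  0011-0(✓)  0011-1(✓)  00110-(✓)  00111-(✓)  1-0010  1-1111  1000-0(✓)  11-011  11-110  110-01  110-10  1100-1  11001-  1101-0  11010-  111-11  11111-
size-2^2 implicants → -000-0  0011--
Unchecked terms (primes): -000-0, -01111, -10101, -10110, -11011, 00001-, 001-01, 0011--, 011000, 1-0010, 1-1111, 11-011, 11-110, 110-01, 110-10, 1100-1, 11001-, 1101-0, 11010-, 111-11, 11111-
Minterm coverage:
  m0 ⊆ -000-0 [E]
  m2 ⊆ -000-0,00001-
  m3 ⊆ 00001- [E]
  m9 ⊆ 001-01 [E]
  m12 ⊆ 0011-- [E]
  m13 ⊆ 001-01,0011--
  m14 ⊆ 0011-- [E]
  m15 ⊆ -01111,0011--
  m21 ⊆ -10101 [E]
  m22 ⊆ -10110 [E]
  m24 ⊆ 011000 [E]
  m27 ⊆ -11011 [E]
  m32 ⊆ -000-0 [E]
  m34 ⊆ -000-0,1-0010
  m47 ⊆ -01111,1-1111
  m49 ⊆ 110-01,1100-1
  m50 ⊆ 1-0010,110-10,11001-
  m51 ⊆ 11-011,1100-1,11001-
  m52 ⊆ 1101-0,11010-
  m53 ⊆ -10101,110-01,11010-
  m54 ⊆ -10110,11-110,110-10,1101-0
  m59 ⊆ -11011,11-011,111-11
  m62 ⊆ 11-110,11111-
  m63 ⊆ 1-1111,111-11,11111-
E = {-000-0, -10101, -10110, -11011, 00001-, 001-01, 0011--, 011000}
Petrick residual → -01111, 1-0010, 1100-1, 1101-0, 11111-
Cover = b'c'd'f' + b'cdef + bc'de'f + bc'def' + bcd'ef + a'b'c'd'e + a'b'ce'f + a'b'cd + a'bcd'e'f' + ac'd'ef' + abc'd'f + abc'df' + abcde  |cover|=13

13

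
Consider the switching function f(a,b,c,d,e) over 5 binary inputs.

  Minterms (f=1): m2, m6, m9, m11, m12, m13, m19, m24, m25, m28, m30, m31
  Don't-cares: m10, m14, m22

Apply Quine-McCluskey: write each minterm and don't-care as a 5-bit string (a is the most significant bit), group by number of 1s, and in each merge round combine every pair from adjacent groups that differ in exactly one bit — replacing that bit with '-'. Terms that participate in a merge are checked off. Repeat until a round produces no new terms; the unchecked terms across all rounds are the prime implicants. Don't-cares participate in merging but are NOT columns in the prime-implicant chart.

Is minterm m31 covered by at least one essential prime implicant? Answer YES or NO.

YES

[col 0] 00010*, 00110*, 01001*, 01010*, 01011*, 01100*, 01101*, 01110*, 10011, 10110*, 11000*, 11001*, 11100*, 11110*, 11111*
[col 1] -0110*, -1001, -1100*, -1110*, 0-010*, 0-110*, 00-10*, 01-01, 01-10*, 010-1, 0101-, 011-0*, 0110-, 1-110*, 11-00, 1100-, 111-0*, 1111-
[col 2] --110, -11-0, 0--10
Prime implicants: --110, -1001, -11-0, 0--10, 01-01, 010-1, 0101-, 0110-, 10011, 11-00, 1100-, 1111-
PI chart (minterm → PIs covering it):
  2 | 0--10  (sole → essential)
  6 | --110,0--10
  9 | -1001,01-01,010-1
  11 | 010-1,0101-
  12 | -11-0,0110-
  13 | 01-01,0110-
  19 | 10011  (sole → essential)
  24 | 11-00,1100-
  25 | -1001,1100-
  28 | -11-0,11-00
  30 | --110,-11-0,1111-
  31 | 1111-  (sole → essential)
Essential prime implicants: 0--10, 10011, 1111-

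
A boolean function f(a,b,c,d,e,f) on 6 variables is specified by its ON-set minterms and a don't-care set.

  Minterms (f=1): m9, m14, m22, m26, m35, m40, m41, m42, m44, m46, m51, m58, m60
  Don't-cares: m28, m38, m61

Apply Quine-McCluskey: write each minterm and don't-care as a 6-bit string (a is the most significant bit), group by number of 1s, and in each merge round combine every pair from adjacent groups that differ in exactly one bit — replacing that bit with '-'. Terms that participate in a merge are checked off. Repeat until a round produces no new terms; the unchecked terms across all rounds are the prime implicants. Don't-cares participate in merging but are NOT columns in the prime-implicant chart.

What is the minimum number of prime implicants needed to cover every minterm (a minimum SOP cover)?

[col 0] 001001*, 001110*, 010110, 011010*, 011100*, 100011*, 100110*, 101000*, 101001*, 101010*, 101100*, 101110*, 110011*, 111010*, 111100*, 111101*
[col 1] -01001, -01110, -11010, -11100, 1-0011, 1-1010, 1-1100, 10-110, 101-00*, 101-10*, 1010-0*, 10100-, 1011-0*, 11110-
[col 2] 101--0
Prime implicants: -01001, -01110, -11010, -11100, 010110, 1-0011, 1-1010, 1-1100, 10-110, 101--0, 10100-, 11110-
PI chart (minterm → PIs covering it):
  9 | -01001  (sole → essential)
  14 | -01110  (sole → essential)
  22 | 010110  (sole → essential)
  26 | -11010  (sole → essential)
  35 | 1-0011  (sole → essential)
  40 | 101--0,10100-
  41 | -01001,10100-
  42 | 1-1010,101--0
  44 | 1-1100,101--0
  46 | -01110,10-110,101--0
  51 | 1-0011  (sole → essential)
  58 | -11010,1-1010
  60 | -11100,1-1100,11110-
Essential prime implicants: -01001, -01110, -11010, 010110, 1-0011
Petrick residual → -11100, 101--0
Minimum SOP uses 7 PIs: b'cd'e'f + b'cdef' + bcd'ef' + bcde'f' + a'bc'def' + ac'd'ef + ab'cf'

7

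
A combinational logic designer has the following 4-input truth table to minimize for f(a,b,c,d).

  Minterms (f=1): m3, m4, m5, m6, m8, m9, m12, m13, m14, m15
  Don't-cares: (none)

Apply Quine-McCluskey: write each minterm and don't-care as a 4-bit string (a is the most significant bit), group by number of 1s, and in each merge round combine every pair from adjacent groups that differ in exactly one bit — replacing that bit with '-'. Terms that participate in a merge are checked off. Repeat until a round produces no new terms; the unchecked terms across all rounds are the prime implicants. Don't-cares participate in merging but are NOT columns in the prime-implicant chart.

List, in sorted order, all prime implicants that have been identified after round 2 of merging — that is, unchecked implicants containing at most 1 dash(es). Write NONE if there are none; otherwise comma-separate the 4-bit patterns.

size-2^0 implicants → 0011  0100(✓)  0101(✓)  0110(✓)  1000(✓)  1001(✓)  1100(✓)  1101(✓)  1110(✓)  1111(✓)
size-2^1 implicants → -100(✓)  -101(✓)  -110(✓)  01-0(✓)  010-(✓)  1-00(✓)  1-01(✓)  100-(✓)  11-0(✓)  11-1(✓)  110-(✓)  111-(✓)
size-2^2 implicants → -1-0  -10-  1-0-  11--
Unchecked terms (primes): -1-0, -10-, 0011, 1-0-, 11--

0011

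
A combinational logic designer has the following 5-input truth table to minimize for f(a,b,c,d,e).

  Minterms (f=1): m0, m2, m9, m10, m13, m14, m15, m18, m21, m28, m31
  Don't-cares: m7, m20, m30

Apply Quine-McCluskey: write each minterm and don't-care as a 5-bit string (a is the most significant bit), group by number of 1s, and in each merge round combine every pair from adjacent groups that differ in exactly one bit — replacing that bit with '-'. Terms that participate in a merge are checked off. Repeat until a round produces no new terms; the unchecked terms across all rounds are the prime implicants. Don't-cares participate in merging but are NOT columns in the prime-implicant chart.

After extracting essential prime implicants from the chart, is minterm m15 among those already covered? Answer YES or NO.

size-2^0 implicants → 00000(✓)  00010(✓)  00111(✓)  01001(✓)  01010(✓)  01101(✓)  01110(✓)  01111(✓)  10010(✓)  10100(✓)  10101(✓)  11100(✓)  11110(✓)  11111(✓)
size-2^1 implicants → -0010  -1110(✓)  -1111(✓)  0-010  0-111  000-0  01-01  01-10  011-1  0111-(✓)  1-100  1010-  111-0  1111-(✓)
size-2^2 implicants → -111-
Unchecked terms (primes): -0010, -111-, 0-010, 0-111, 000-0, 01-01, 01-10, 011-1, 1-100, 1010-, 111-0
Minterm coverage:
  m0 ⊆ 000-0 [E]
  m2 ⊆ -0010,0-010,000-0
  m9 ⊆ 01-01 [E]
  m10 ⊆ 0-010,01-10
  m13 ⊆ 01-01,011-1
  m14 ⊆ -111-,01-10
  m15 ⊆ -111-,0-111,011-1
  m18 ⊆ -0010 [E]
  m21 ⊆ 1010- [E]
  m28 ⊆ 1-100,111-0
  m31 ⊆ -111- [E]
E = {-0010, -111-, 000-0, 01-01, 1010-}

YES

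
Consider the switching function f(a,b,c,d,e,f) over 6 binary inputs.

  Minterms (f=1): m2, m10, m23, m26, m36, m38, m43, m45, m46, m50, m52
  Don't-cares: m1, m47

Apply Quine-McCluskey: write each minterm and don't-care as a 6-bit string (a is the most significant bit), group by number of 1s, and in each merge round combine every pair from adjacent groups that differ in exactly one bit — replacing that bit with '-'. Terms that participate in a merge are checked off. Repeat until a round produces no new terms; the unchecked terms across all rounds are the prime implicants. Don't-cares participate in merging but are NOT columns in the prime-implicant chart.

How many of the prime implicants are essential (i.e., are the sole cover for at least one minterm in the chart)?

Round 0: 000001 000010✓ 001010✓ 010111 011010✓ 100100✓ 100110✓ 101011✓ 101101✓ 101110✓ 101111✓ 110010 110100✓
Round 1: 0-1010 00-010 1-0100 10-110 1001-0 101-11 1011-1 10111-
PIs = {0-1010, 00-010, 000001, 010111, 1-0100, 10-110, 1001-0, 101-11, 1011-1, 10111-, 110010}
Coverage chart:
  m2: 00-010 ←essential
  m10: 0-1010,00-010
  m23: 010111 ←essential
  m26: 0-1010 ←essential
  m36: 1-0100,1001-0
  m38: 10-110,1001-0
  m43: 101-11 ←essential
  m45: 1011-1 ←essential
  m46: 10-110,10111-
  m50: 110010 ←essential
  m52: 1-0100 ←essential
Essential: 0-1010, 00-010, 010111, 1-0100, 101-11, 1011-1, 110010

7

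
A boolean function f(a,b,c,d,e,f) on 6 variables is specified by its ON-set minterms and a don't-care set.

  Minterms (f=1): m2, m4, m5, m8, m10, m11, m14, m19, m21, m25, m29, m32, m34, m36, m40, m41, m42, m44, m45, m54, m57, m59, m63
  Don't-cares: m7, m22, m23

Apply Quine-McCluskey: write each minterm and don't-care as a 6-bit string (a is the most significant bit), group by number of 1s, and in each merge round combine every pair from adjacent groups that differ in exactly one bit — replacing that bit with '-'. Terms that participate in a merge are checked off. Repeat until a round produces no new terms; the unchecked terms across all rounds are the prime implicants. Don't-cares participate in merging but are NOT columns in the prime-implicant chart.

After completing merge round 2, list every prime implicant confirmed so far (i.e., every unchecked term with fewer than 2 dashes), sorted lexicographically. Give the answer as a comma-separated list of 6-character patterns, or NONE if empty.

-00100, -10110, -11001, 00010-, 001-10, 00101-, 01-101, 010-11, 01011-, 011-01, 1-1001, 111-11, 1110-1

Round 0: 000010✓ 000100✓ 000101✓ 000111✓ 001000✓ 001010✓ 001011✓ 001110✓ 010011✓ 010101✓ 010110✓ 010111✓ 011001✓ 011101✓ 100000✓ 100010✓ 100100✓ 101000✓ 101001✓ 101010✓ 101100✓ 101101✓ 110110✓ 111001✓ 111011✓ 111111✓
Round 1: -00010✓ -00100 -01000✓ -01010✓ -10110 -11001 0-0101✓ 0-0111✓ 00-010✓ 0001-1✓ 00010- 001-10 0010-0✓ 00101- 01-101 010-11 0101-1✓ 01011- 011-01 1-1001 10-000✓ 10-010✓ 10-100✓ 100-00✓ 1000-0✓ 101-00✓ 101-01✓ 1010-0✓ 10100-✓ 10110-✓ 111-11 1110-1
Round 2: -0-010 -010-0 0-01-1 10--00 10-0-0 101-0-
PIs = {-0-010, -00100, -010-0, -10110, -11001, 0-01-1, 00010-, 001-10, 00101-, 01-101, 010-11, 01011-, 011-01, 1-1001, 10--00, 10-0-0, 101-0-, 111-11, 1110-1}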